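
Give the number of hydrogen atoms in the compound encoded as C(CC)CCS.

Hydrogens are implicit in SMILES; fill each atom to its normal valence:
  4 × C: 2 H each → 8
  1 × C: 3 H
  1 × S: 1 H
  Total hydrogens = 12.

12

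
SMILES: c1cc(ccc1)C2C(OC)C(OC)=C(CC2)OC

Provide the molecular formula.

Heavy atoms from the SMILES: 15 C, 3 O.
Implicit hydrogens by atom environment:
  5 × C (aromatic): 1 H each → 5
  3 × C: 3 H each → 9
  3 × O: no H
  2 × C: 2 H each → 4
  2 × C: 1 H each → 2
  2 × C: no H
  1 × C (aromatic): no H
  Total hydrogens = 20.
Molecular formula: C15H20O3

C15H20O3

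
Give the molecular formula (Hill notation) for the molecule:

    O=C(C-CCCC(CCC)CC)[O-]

C11H21O2-

Heavy atoms from the SMILES: 11 C, 2 O.
Implicit hydrogens by atom environment:
  7 × C: 2 H each → 14
  2 × C: 3 H each → 6
  1 × C: 1 H
  1 × C: no H
  1 × O: no H
  1 × O (charge -1): no H
  Total hydrogens = 21.
Net charge -1.
Molecular formula: C11H21O2-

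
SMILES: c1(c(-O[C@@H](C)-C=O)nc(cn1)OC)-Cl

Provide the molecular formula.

C8H9ClN2O3

Heavy atoms from the SMILES: 8 C, 1 Cl, 2 N, 3 O.
Implicit hydrogens by atom environment:
  3 × C (aromatic): no H
  3 × O: no H
  2 × C: 3 H each → 6
  2 × C: 1 H each → 2
  2 × N (aromatic): no H
  1 × C (aromatic): 1 H
  1 × Cl: no H
  Total hydrogens = 9.
Molecular formula: C8H9ClN2O3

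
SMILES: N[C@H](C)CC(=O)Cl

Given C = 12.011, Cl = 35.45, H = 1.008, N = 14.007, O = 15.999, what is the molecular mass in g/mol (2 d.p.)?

121.56

Molecular formula: C4H8ClNO.
M = 4×12.011 + 1×35.45 + 8×1.008 + 1×14.007 + 1×15.999 = 121.56 g/mol.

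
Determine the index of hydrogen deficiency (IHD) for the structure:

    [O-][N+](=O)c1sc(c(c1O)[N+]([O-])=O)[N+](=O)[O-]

Molecular formula from the SMILES: C4HN3O7S.
DoU = (2C + 2 + N − H − X)/2 = (2·4 + 2 + 3 − 1 − 0)/2 = 12/2 = 6.
(Structurally: 1 ring(s) + 5 π bond(s) = 6.)

6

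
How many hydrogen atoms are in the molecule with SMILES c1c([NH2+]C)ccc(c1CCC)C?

Hydrogens are implicit in SMILES; fill each atom to its normal valence:
  3 × C: 3 H each → 9
  3 × C (aromatic): 1 H each → 3
  3 × C (aromatic): no H
  2 × C: 2 H each → 4
  1 × N (charge +1): 2 H
  Total hydrogens = 18.

18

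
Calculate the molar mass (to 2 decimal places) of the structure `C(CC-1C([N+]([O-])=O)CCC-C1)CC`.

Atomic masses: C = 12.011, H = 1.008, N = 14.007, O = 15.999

185.27

Molecular formula: C10H19NO2.
M = 10×12.011 + 19×1.008 + 1×14.007 + 2×15.999 = 185.27 g/mol.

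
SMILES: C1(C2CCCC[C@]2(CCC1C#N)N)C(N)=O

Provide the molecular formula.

Heavy atoms from the SMILES: 12 C, 3 N, 1 O.
Implicit hydrogens by atom environment:
  6 × C: 2 H each → 12
  3 × C: 1 H each → 3
  3 × C: no H
  2 × N: 2 H each → 4
  1 × N: no H
  1 × O: no H
  Total hydrogens = 19.
Molecular formula: C12H19N3O

C12H19N3O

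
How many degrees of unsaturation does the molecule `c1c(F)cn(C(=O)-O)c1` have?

4

Molecular formula from the SMILES: C5H4FNO2.
DoU = (2C + 2 + N − H − X)/2 = (2·5 + 2 + 1 − 4 − 1)/2 = 8/2 = 4.
(Structurally: 1 ring(s) + 3 π bond(s) = 4.)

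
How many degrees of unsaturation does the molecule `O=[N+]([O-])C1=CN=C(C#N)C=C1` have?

Molecular formula from the SMILES: C6H3N3O2.
DoU = (2C + 2 + N − H − X)/2 = (2·6 + 2 + 3 − 3 − 0)/2 = 14/2 = 7.
(Structurally: 1 ring(s) + 6 π bond(s) = 7.)

7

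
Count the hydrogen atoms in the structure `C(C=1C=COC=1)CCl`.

7

Hydrogens are implicit in SMILES; fill each atom to its normal valence:
  3 × C (aromatic): 1 H each → 3
  2 × C: 2 H each → 4
  1 × C (aromatic): no H
  1 × Cl: no H
  1 × O (aromatic): no H
  Total hydrogens = 7.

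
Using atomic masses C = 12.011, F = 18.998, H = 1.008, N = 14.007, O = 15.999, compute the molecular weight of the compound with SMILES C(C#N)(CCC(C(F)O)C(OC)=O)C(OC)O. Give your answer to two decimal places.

249.24

Molecular formula: C10H16FNO5.
M = 10×12.011 + 1×18.998 + 16×1.008 + 1×14.007 + 5×15.999 = 249.24 g/mol.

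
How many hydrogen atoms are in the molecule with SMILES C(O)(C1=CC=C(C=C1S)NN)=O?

8

Hydrogens are implicit in SMILES; fill each atom to its normal valence:
  3 × C (aromatic): 1 H each → 3
  3 × C (aromatic): no H
  1 × C: no H
  1 × N: 2 H
  1 × N: 1 H
  1 × O: 1 H
  1 × O: no H
  1 × S: 1 H
  Total hydrogens = 8.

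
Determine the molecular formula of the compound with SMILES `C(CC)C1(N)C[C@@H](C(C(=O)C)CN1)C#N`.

Heavy atoms from the SMILES: 11 C, 3 N, 1 O.
Implicit hydrogens by atom environment:
  4 × C: 2 H each → 8
  3 × C: no H
  2 × C: 3 H each → 6
  2 × C: 1 H each → 2
  1 × N: 2 H
  1 × N: 1 H
  1 × N: no H
  1 × O: no H
  Total hydrogens = 19.
Molecular formula: C11H19N3O

C11H19N3O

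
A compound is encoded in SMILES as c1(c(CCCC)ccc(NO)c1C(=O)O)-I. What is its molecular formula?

Heavy atoms from the SMILES: 11 C, 1 I, 1 N, 3 O.
Implicit hydrogens by atom environment:
  4 × C (aromatic): no H
  3 × C: 2 H each → 6
  2 × C (aromatic): 1 H each → 2
  2 × O: 1 H each → 2
  1 × C: 3 H
  1 × C: no H
  1 × I: no H
  1 × N: 1 H
  1 × O: no H
  Total hydrogens = 14.
Molecular formula: C11H14INO3

C11H14INO3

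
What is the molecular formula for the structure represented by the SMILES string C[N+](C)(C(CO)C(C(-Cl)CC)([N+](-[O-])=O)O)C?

C9H20ClN2O4+

Heavy atoms from the SMILES: 9 C, 1 Cl, 2 N, 4 O.
Implicit hydrogens by atom environment:
  4 × C: 3 H each → 12
  2 × C: 2 H each → 4
  2 × C: 1 H each → 2
  2 × N (charge +1): no H
  2 × O: 1 H each → 2
  1 × C: no H
  1 × Cl: no H
  1 × O: no H
  1 × O (charge -1): no H
  Total hydrogens = 20.
Net charge +1.
Molecular formula: C9H20ClN2O4+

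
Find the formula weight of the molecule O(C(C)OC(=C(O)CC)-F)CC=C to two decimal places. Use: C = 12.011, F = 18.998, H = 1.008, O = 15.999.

Molecular formula: C9H15FO3.
M = 9×12.011 + 1×18.998 + 15×1.008 + 3×15.999 = 190.21 g/mol.

190.21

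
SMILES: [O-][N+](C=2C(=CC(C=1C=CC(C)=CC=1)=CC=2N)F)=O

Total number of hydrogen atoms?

11

Hydrogens are implicit in SMILES; fill each atom to its normal valence:
  6 × C (aromatic): 1 H each → 6
  6 × C (aromatic): no H
  1 × C: 3 H
  1 × F: no H
  1 × N: 2 H
  1 × N (charge +1): no H
  1 × O: no H
  1 × O (charge -1): no H
  Total hydrogens = 11.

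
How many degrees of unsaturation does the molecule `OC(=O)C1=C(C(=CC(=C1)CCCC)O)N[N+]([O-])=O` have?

Molecular formula from the SMILES: C11H14N2O5.
DoU = (2C + 2 + N − H − X)/2 = (2·11 + 2 + 2 − 14 − 0)/2 = 12/2 = 6.
(Structurally: 1 ring(s) + 5 π bond(s) = 6.)

6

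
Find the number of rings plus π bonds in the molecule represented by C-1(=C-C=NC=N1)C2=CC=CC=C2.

8

Molecular formula from the SMILES: C10H8N2.
DoU = (2C + 2 + N − H − X)/2 = (2·10 + 2 + 2 − 8 − 0)/2 = 16/2 = 8.
(Structurally: 2 ring(s) + 6 π bond(s) = 8.)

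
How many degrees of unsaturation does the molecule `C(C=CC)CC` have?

Molecular formula from the SMILES: C6H12.
DoU = (2C + 2 + N − H − X)/2 = (2·6 + 2 + 0 − 12 − 0)/2 = 2/2 = 1.
(Structurally: 0 ring(s) + 1 π bond(s) = 1.)

1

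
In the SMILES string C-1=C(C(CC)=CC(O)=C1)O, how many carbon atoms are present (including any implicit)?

The symbol for carbon appears 8 times in the SMILES.

8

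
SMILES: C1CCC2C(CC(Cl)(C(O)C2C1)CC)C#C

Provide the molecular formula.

Heavy atoms from the SMILES: 14 C, 1 Cl, 1 O.
Implicit hydrogens by atom environment:
  6 × C: 2 H each → 12
  5 × C: 1 H each → 5
  2 × C: no H
  1 × C: 3 H
  1 × Cl: no H
  1 × O: 1 H
  Total hydrogens = 21.
Molecular formula: C14H21ClO

C14H21ClO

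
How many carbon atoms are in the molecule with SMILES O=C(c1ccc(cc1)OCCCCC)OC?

The symbol for carbon appears 13 times in the SMILES. Lowercase c denotes aromatic carbon and counts toward C.

13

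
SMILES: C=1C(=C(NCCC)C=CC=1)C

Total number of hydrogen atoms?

15

Hydrogens are implicit in SMILES; fill each atom to its normal valence:
  4 × C (aromatic): 1 H each → 4
  2 × C: 3 H each → 6
  2 × C: 2 H each → 4
  2 × C (aromatic): no H
  1 × N: 1 H
  Total hydrogens = 15.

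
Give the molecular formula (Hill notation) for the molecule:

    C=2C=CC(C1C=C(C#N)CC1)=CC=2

C12H11N

Heavy atoms from the SMILES: 12 C, 1 N.
Implicit hydrogens by atom environment:
  5 × C (aromatic): 1 H each → 5
  2 × C: 2 H each → 4
  2 × C: 1 H each → 2
  2 × C: no H
  1 × C (aromatic): no H
  1 × N: no H
  Total hydrogens = 11.
Molecular formula: C12H11N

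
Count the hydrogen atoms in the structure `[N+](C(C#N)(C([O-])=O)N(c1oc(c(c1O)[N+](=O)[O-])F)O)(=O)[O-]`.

2

Hydrogens are implicit in SMILES; fill each atom to its normal valence:
  4 × C (aromatic): no H
  3 × C: no H
  3 × O: no H
  3 × O (charge -1): no H
  2 × N: no H
  2 × N (charge +1): no H
  2 × O: 1 H each → 2
  1 × F: no H
  1 × O (aromatic): no H
  Total hydrogens = 2.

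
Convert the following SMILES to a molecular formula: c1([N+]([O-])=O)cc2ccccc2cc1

C10H7NO2

Heavy atoms from the SMILES: 10 C, 1 N, 2 O.
Implicit hydrogens by atom environment:
  7 × C (aromatic): 1 H each → 7
  3 × C (aromatic): no H
  1 × N (charge +1): no H
  1 × O: no H
  1 × O (charge -1): no H
  Total hydrogens = 7.
Molecular formula: C10H7NO2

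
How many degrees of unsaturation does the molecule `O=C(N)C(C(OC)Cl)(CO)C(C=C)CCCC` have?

Molecular formula from the SMILES: C12H22ClNO3.
DoU = (2C + 2 + N − H − X)/2 = (2·12 + 2 + 1 − 22 − 1)/2 = 4/2 = 2.
(Structurally: 0 ring(s) + 2 π bond(s) = 2.)

2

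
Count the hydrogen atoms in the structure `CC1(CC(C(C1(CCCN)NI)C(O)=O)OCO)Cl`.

Hydrogens are implicit in SMILES; fill each atom to its normal valence:
  5 × C: 2 H each → 10
  3 × C: no H
  2 × C: 1 H each → 2
  2 × O: 1 H each → 2
  2 × O: no H
  1 × C: 3 H
  1 × Cl: no H
  1 × I: no H
  1 × N: 2 H
  1 × N: 1 H
  Total hydrogens = 20.

20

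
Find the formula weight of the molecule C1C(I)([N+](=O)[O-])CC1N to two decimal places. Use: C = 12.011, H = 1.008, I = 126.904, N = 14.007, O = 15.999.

242.02

Molecular formula: C4H7IN2O2.
M = 4×12.011 + 7×1.008 + 1×126.904 + 2×14.007 + 2×15.999 = 242.02 g/mol.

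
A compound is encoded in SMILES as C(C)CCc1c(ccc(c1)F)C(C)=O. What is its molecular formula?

Heavy atoms from the SMILES: 12 C, 1 F, 1 O.
Implicit hydrogens by atom environment:
  3 × C: 2 H each → 6
  3 × C (aromatic): 1 H each → 3
  3 × C (aromatic): no H
  2 × C: 3 H each → 6
  1 × C: no H
  1 × F: no H
  1 × O: no H
  Total hydrogens = 15.
Molecular formula: C12H15FO

C12H15FO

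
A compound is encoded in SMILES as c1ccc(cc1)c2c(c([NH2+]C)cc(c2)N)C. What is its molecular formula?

C14H17N2+

Heavy atoms from the SMILES: 14 C, 2 N.
Implicit hydrogens by atom environment:
  7 × C (aromatic): 1 H each → 7
  5 × C (aromatic): no H
  2 × C: 3 H each → 6
  1 × N: 2 H
  1 × N (charge +1): 2 H
  Total hydrogens = 17.
Net charge +1.
Molecular formula: C14H17N2+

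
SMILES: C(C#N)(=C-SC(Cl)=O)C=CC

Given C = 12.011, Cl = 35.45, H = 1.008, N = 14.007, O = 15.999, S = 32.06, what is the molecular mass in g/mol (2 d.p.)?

Molecular formula: C7H6ClNOS.
M = 7×12.011 + 1×35.45 + 6×1.008 + 1×14.007 + 1×15.999 + 1×32.06 = 187.64 g/mol.

187.64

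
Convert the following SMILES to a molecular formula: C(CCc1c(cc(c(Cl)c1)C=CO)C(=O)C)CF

Heavy atoms from the SMILES: 14 C, 1 Cl, 1 F, 2 O.
Implicit hydrogens by atom environment:
  4 × C: 2 H each → 8
  4 × C (aromatic): no H
  2 × C (aromatic): 1 H each → 2
  2 × C: 1 H each → 2
  1 × C: 3 H
  1 × C: no H
  1 × Cl: no H
  1 × F: no H
  1 × O: 1 H
  1 × O: no H
  Total hydrogens = 16.
Molecular formula: C14H16ClFO2

C14H16ClFO2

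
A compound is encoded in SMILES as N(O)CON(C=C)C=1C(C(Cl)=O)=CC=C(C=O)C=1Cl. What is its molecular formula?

Heavy atoms from the SMILES: 11 C, 2 Cl, 2 N, 4 O.
Implicit hydrogens by atom environment:
  4 × C (aromatic): no H
  3 × O: no H
  2 × C: 2 H each → 4
  2 × C (aromatic): 1 H each → 2
  2 × C: 1 H each → 2
  2 × Cl: no H
  1 × C: no H
  1 × N: 1 H
  1 × N: no H
  1 × O: 1 H
  Total hydrogens = 10.
Molecular formula: C11H10Cl2N2O4

C11H10Cl2N2O4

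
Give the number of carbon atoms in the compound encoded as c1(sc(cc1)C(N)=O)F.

The symbol for carbon appears 5 times in the SMILES. Lowercase c denotes aromatic carbon and counts toward C.

5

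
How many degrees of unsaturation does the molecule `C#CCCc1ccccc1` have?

Molecular formula from the SMILES: C10H10.
DoU = (2C + 2 + N − H − X)/2 = (2·10 + 2 + 0 − 10 − 0)/2 = 12/2 = 6.
(Structurally: 1 ring(s) + 5 π bond(s) = 6.)

6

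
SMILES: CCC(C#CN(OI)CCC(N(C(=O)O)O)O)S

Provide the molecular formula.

C9H15IN2O5S

Heavy atoms from the SMILES: 9 C, 1 I, 2 N, 5 O, 1 S.
Implicit hydrogens by atom environment:
  3 × C: 2 H each → 6
  3 × C: no H
  3 × O: 1 H each → 3
  2 × C: 1 H each → 2
  2 × N: no H
  2 × O: no H
  1 × C: 3 H
  1 × I: no H
  1 × S: 1 H
  Total hydrogens = 15.
Molecular formula: C9H15IN2O5S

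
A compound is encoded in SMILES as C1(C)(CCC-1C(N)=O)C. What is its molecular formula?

Heavy atoms from the SMILES: 7 C, 1 N, 1 O.
Implicit hydrogens by atom environment:
  2 × C: 3 H each → 6
  2 × C: 2 H each → 4
  2 × C: no H
  1 × C: 1 H
  1 × N: 2 H
  1 × O: no H
  Total hydrogens = 13.
Molecular formula: C7H13NO

C7H13NO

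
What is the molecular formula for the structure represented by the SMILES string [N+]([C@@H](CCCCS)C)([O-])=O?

C6H13NO2S

Heavy atoms from the SMILES: 6 C, 1 N, 2 O, 1 S.
Implicit hydrogens by atom environment:
  4 × C: 2 H each → 8
  1 × C: 3 H
  1 × C: 1 H
  1 × N (charge +1): no H
  1 × O: no H
  1 × O (charge -1): no H
  1 × S: 1 H
  Total hydrogens = 13.
Molecular formula: C6H13NO2S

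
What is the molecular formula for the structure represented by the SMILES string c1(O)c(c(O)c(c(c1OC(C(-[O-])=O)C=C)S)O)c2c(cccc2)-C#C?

Heavy atoms from the SMILES: 18 C, 6 O, 1 S.
Implicit hydrogens by atom environment:
  8 × C (aromatic): no H
  4 × C (aromatic): 1 H each → 4
  3 × C: 1 H each → 3
  3 × O: 1 H each → 3
  2 × C: no H
  2 × O: no H
  1 × C: 2 H
  1 × O (charge -1): no H
  1 × S: 1 H
  Total hydrogens = 13.
Net charge -1.
Molecular formula: C18H13O6S-

C18H13O6S-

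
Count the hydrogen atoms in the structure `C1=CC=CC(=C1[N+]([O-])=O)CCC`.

11

Hydrogens are implicit in SMILES; fill each atom to its normal valence:
  4 × C (aromatic): 1 H each → 4
  2 × C: 2 H each → 4
  2 × C (aromatic): no H
  1 × C: 3 H
  1 × N (charge +1): no H
  1 × O: no H
  1 × O (charge -1): no H
  Total hydrogens = 11.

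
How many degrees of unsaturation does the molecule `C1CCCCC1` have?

Molecular formula from the SMILES: C6H12.
DoU = (2C + 2 + N − H − X)/2 = (2·6 + 2 + 0 − 12 − 0)/2 = 2/2 = 1.
(Structurally: 1 ring(s) + 0 π bond(s) = 1.)

1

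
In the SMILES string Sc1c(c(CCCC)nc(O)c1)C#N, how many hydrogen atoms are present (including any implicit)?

12

Hydrogens are implicit in SMILES; fill each atom to its normal valence:
  4 × C (aromatic): no H
  3 × C: 2 H each → 6
  1 × C: 3 H
  1 × C (aromatic): 1 H
  1 × C: no H
  1 × N (aromatic): no H
  1 × N: no H
  1 × O: 1 H
  1 × S: 1 H
  Total hydrogens = 12.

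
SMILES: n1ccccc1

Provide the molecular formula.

C5H5N

Heavy atoms from the SMILES: 5 C, 1 N.
Implicit hydrogens by atom environment:
  5 × C (aromatic): 1 H each → 5
  1 × N (aromatic): no H
  Total hydrogens = 5.
Molecular formula: C5H5N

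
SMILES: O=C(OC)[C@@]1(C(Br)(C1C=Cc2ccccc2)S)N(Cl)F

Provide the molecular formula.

C13H12BrClFNO2S

Heavy atoms from the SMILES: 1 Br, 13 C, 1 Cl, 1 F, 1 N, 2 O, 1 S.
Implicit hydrogens by atom environment:
  5 × C (aromatic): 1 H each → 5
  3 × C: 1 H each → 3
  3 × C: no H
  2 × O: no H
  1 × Br: no H
  1 × C: 3 H
  1 × C (aromatic): no H
  1 × Cl: no H
  1 × F: no H
  1 × N: no H
  1 × S: 1 H
  Total hydrogens = 12.
Molecular formula: C13H12BrClFNO2S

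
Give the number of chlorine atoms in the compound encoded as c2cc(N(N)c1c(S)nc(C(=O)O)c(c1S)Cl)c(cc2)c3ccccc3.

1

The symbol for chlorine appears 1 time in the SMILES.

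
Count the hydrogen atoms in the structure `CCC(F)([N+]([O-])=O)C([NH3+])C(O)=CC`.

14

Hydrogens are implicit in SMILES; fill each atom to its normal valence:
  2 × C: 3 H each → 6
  2 × C: 1 H each → 2
  2 × C: no H
  1 × C: 2 H
  1 × F: no H
  1 × N (charge +1): 3 H
  1 × N (charge +1): no H
  1 × O: 1 H
  1 × O: no H
  1 × O (charge -1): no H
  Total hydrogens = 14.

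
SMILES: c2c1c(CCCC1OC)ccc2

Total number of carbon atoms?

The symbol for carbon appears 11 times in the SMILES. Lowercase c denotes aromatic carbon and counts toward C.

11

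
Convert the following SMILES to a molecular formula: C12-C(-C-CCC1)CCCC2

C10H18

Heavy atoms from the SMILES: 10 C.
Implicit hydrogens by atom environment:
  8 × C: 2 H each → 16
  2 × C: 1 H each → 2
  Total hydrogens = 18.
Molecular formula: C10H18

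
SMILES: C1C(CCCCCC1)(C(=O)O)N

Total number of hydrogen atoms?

Hydrogens are implicit in SMILES; fill each atom to its normal valence:
  7 × C: 2 H each → 14
  2 × C: no H
  1 × N: 2 H
  1 × O: 1 H
  1 × O: no H
  Total hydrogens = 17.

17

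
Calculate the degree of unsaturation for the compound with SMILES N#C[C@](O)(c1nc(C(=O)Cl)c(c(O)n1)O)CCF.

Molecular formula from the SMILES: C9H7ClFN3O4.
DoU = (2C + 2 + N − H − X)/2 = (2·9 + 2 + 3 − 7 − 2)/2 = 14/2 = 7.
(Structurally: 1 ring(s) + 6 π bond(s) = 7.)

7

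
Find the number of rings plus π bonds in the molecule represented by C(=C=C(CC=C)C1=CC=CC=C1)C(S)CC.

7

Molecular formula from the SMILES: C15H18S.
DoU = (2C + 2 + N − H − X)/2 = (2·15 + 2 + 0 − 18 − 0)/2 = 14/2 = 7.
(Structurally: 1 ring(s) + 6 π bond(s) = 7.)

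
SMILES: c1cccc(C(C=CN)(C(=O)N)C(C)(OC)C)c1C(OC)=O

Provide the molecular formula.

Heavy atoms from the SMILES: 16 C, 2 N, 4 O.
Implicit hydrogens by atom environment:
  4 × C: 3 H each → 12
  4 × C (aromatic): 1 H each → 4
  4 × C: no H
  4 × O: no H
  2 × C: 1 H each → 2
  2 × C (aromatic): no H
  2 × N: 2 H each → 4
  Total hydrogens = 22.
Molecular formula: C16H22N2O4

C16H22N2O4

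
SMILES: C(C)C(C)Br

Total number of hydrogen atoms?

Hydrogens are implicit in SMILES; fill each atom to its normal valence:
  2 × C: 3 H each → 6
  1 × Br: no H
  1 × C: 2 H
  1 × C: 1 H
  Total hydrogens = 9.

9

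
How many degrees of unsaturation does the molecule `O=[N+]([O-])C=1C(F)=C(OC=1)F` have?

4

Molecular formula from the SMILES: C4HF2NO3.
DoU = (2C + 2 + N − H − X)/2 = (2·4 + 2 + 1 − 1 − 2)/2 = 8/2 = 4.
(Structurally: 1 ring(s) + 3 π bond(s) = 4.)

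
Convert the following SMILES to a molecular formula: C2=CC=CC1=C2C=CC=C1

Heavy atoms from the SMILES: 10 C.
Implicit hydrogens by atom environment:
  8 × C (aromatic): 1 H each → 8
  2 × C (aromatic): no H
  Total hydrogens = 8.
Molecular formula: C10H8

C10H8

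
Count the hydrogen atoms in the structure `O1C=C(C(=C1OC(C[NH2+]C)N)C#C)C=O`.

13

Hydrogens are implicit in SMILES; fill each atom to its normal valence:
  3 × C: 1 H each → 3
  3 × C (aromatic): no H
  2 × O: no H
  1 × C: 3 H
  1 × C: 2 H
  1 × C (aromatic): 1 H
  1 × C: no H
  1 × N: 2 H
  1 × N (charge +1): 2 H
  1 × O (aromatic): no H
  Total hydrogens = 13.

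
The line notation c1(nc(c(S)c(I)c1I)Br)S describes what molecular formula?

C5H2BrI2NS2

Heavy atoms from the SMILES: 1 Br, 5 C, 2 I, 1 N, 2 S.
Implicit hydrogens by atom environment:
  5 × C (aromatic): no H
  2 × I: no H
  2 × S: 1 H each → 2
  1 × Br: no H
  1 × N (aromatic): no H
  Total hydrogens = 2.
Molecular formula: C5H2BrI2NS2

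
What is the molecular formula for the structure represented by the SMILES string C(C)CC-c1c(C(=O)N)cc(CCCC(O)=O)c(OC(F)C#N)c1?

Heavy atoms from the SMILES: 17 C, 1 F, 2 N, 4 O.
Implicit hydrogens by atom environment:
  6 × C: 2 H each → 12
  4 × C (aromatic): no H
  3 × C: no H
  3 × O: no H
  2 × C (aromatic): 1 H each → 2
  1 × C: 3 H
  1 × C: 1 H
  1 × F: no H
  1 × N: 2 H
  1 × N: no H
  1 × O: 1 H
  Total hydrogens = 21.
Molecular formula: C17H21FN2O4

C17H21FN2O4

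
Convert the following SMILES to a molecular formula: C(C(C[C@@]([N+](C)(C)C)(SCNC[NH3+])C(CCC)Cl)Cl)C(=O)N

[C14H32Cl2N4OS]2+

Heavy atoms from the SMILES: 14 C, 2 Cl, 4 N, 1 O, 1 S.
Implicit hydrogens by atom environment:
  6 × C: 2 H each → 12
  4 × C: 3 H each → 12
  2 × C: 1 H each → 2
  2 × C: no H
  2 × Cl: no H
  1 × N (charge +1): 3 H
  1 × N: 2 H
  1 × N: 1 H
  1 × N (charge +1): no H
  1 × O: no H
  1 × S: no H
  Total hydrogens = 32.
Net charge +2.
Molecular formula: [C14H32Cl2N4OS]2+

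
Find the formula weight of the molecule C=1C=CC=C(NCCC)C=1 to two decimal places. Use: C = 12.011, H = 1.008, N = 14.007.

Molecular formula: C9H13N.
M = 9×12.011 + 13×1.008 + 1×14.007 = 135.21 g/mol.

135.21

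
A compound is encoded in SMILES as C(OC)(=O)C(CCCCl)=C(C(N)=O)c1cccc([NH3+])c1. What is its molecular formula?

Heavy atoms from the SMILES: 14 C, 1 Cl, 2 N, 3 O.
Implicit hydrogens by atom environment:
  4 × C (aromatic): 1 H each → 4
  4 × C: no H
  3 × C: 2 H each → 6
  3 × O: no H
  2 × C (aromatic): no H
  1 × C: 3 H
  1 × Cl: no H
  1 × N (charge +1): 3 H
  1 × N: 2 H
  Total hydrogens = 18.
Net charge +1.
Molecular formula: C14H18ClN2O3+

C14H18ClN2O3+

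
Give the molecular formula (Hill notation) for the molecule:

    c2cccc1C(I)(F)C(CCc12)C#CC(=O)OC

Heavy atoms from the SMILES: 14 C, 1 F, 1 I, 2 O.
Implicit hydrogens by atom environment:
  4 × C (aromatic): 1 H each → 4
  4 × C: no H
  2 × C: 2 H each → 4
  2 × C (aromatic): no H
  2 × O: no H
  1 × C: 3 H
  1 × C: 1 H
  1 × F: no H
  1 × I: no H
  Total hydrogens = 12.
Molecular formula: C14H12FIO2

C14H12FIO2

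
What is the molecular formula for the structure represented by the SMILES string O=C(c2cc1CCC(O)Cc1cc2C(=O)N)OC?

C13H15NO4

Heavy atoms from the SMILES: 13 C, 1 N, 4 O.
Implicit hydrogens by atom environment:
  4 × C (aromatic): no H
  3 × C: 2 H each → 6
  3 × O: no H
  2 × C (aromatic): 1 H each → 2
  2 × C: no H
  1 × C: 3 H
  1 × C: 1 H
  1 × N: 2 H
  1 × O: 1 H
  Total hydrogens = 15.
Molecular formula: C13H15NO4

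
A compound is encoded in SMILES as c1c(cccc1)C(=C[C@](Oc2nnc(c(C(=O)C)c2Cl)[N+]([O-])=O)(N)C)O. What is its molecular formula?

C16H15ClN4O5

Heavy atoms from the SMILES: 16 C, 1 Cl, 4 N, 5 O.
Implicit hydrogens by atom environment:
  5 × C (aromatic): 1 H each → 5
  5 × C (aromatic): no H
  3 × C: no H
  3 × O: no H
  2 × C: 3 H each → 6
  2 × N (aromatic): no H
  1 × C: 1 H
  1 × Cl: no H
  1 × N: 2 H
  1 × N (charge +1): no H
  1 × O: 1 H
  1 × O (charge -1): no H
  Total hydrogens = 15.
Molecular formula: C16H15ClN4O5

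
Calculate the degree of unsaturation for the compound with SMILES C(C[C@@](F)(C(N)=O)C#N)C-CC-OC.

Molecular formula from the SMILES: C9H15FN2O2.
DoU = (2C + 2 + N − H − X)/2 = (2·9 + 2 + 2 − 15 − 1)/2 = 6/2 = 3.
(Structurally: 0 ring(s) + 3 π bond(s) = 3.)

3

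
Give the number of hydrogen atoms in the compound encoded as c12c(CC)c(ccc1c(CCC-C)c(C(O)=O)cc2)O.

Hydrogens are implicit in SMILES; fill each atom to its normal valence:
  6 × C (aromatic): no H
  4 × C: 2 H each → 8
  4 × C (aromatic): 1 H each → 4
  2 × C: 3 H each → 6
  2 × O: 1 H each → 2
  1 × C: no H
  1 × O: no H
  Total hydrogens = 20.

20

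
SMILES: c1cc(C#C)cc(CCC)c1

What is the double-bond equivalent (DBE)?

Molecular formula from the SMILES: C11H12.
DoU = (2C + 2 + N − H − X)/2 = (2·11 + 2 + 0 − 12 − 0)/2 = 12/2 = 6.
(Structurally: 1 ring(s) + 5 π bond(s) = 6.)

6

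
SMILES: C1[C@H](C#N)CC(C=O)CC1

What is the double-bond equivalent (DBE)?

4

Molecular formula from the SMILES: C8H11NO.
DoU = (2C + 2 + N − H − X)/2 = (2·8 + 2 + 1 − 11 − 0)/2 = 8/2 = 4.
(Structurally: 1 ring(s) + 3 π bond(s) = 4.)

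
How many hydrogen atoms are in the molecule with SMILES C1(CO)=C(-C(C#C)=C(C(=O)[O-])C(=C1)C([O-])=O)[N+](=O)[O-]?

5

Hydrogens are implicit in SMILES; fill each atom to its normal valence:
  5 × C (aromatic): no H
  3 × C: no H
  3 × O: no H
  3 × O (charge -1): no H
  1 × C: 2 H
  1 × C (aromatic): 1 H
  1 × C: 1 H
  1 × N (charge +1): no H
  1 × O: 1 H
  Total hydrogens = 5.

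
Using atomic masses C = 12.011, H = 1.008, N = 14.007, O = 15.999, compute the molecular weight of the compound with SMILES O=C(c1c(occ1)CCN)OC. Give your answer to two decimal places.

Molecular formula: C8H11NO3.
M = 8×12.011 + 11×1.008 + 1×14.007 + 3×15.999 = 169.18 g/mol.

169.18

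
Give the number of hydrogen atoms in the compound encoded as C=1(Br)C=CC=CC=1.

5

Hydrogens are implicit in SMILES; fill each atom to its normal valence:
  5 × C (aromatic): 1 H each → 5
  1 × Br: no H
  1 × C (aromatic): no H
  Total hydrogens = 5.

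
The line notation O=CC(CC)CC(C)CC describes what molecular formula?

Heavy atoms from the SMILES: 9 C, 1 O.
Implicit hydrogens by atom environment:
  3 × C: 3 H each → 9
  3 × C: 2 H each → 6
  3 × C: 1 H each → 3
  1 × O: no H
  Total hydrogens = 18.
Molecular formula: C9H18O

C9H18O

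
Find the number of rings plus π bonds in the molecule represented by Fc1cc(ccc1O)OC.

4

Molecular formula from the SMILES: C7H7FO2.
DoU = (2C + 2 + N − H − X)/2 = (2·7 + 2 + 0 − 7 − 1)/2 = 8/2 = 4.
(Structurally: 1 ring(s) + 3 π bond(s) = 4.)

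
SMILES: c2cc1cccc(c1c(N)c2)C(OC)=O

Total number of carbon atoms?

12

The symbol for carbon appears 12 times in the SMILES. Lowercase c denotes aromatic carbon and counts toward C.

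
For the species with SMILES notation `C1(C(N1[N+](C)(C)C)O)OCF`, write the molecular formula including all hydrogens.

C6H14FN2O2+

Heavy atoms from the SMILES: 6 C, 1 F, 2 N, 2 O.
Implicit hydrogens by atom environment:
  3 × C: 3 H each → 9
  2 × C: 1 H each → 2
  1 × C: 2 H
  1 × F: no H
  1 × N: no H
  1 × N (charge +1): no H
  1 × O: 1 H
  1 × O: no H
  Total hydrogens = 14.
Net charge +1.
Molecular formula: C6H14FN2O2+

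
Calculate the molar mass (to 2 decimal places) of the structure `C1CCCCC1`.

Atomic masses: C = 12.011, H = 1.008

Molecular formula: C6H12.
M = 6×12.011 + 12×1.008 = 84.16 g/mol.

84.16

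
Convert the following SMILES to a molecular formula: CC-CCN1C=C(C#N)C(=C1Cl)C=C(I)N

C11H13ClIN3

Heavy atoms from the SMILES: 11 C, 1 Cl, 1 I, 3 N.
Implicit hydrogens by atom environment:
  3 × C: 2 H each → 6
  3 × C (aromatic): no H
  2 × C: no H
  1 × C: 3 H
  1 × C (aromatic): 1 H
  1 × C: 1 H
  1 × Cl: no H
  1 × I: no H
  1 × N: 2 H
  1 × N (aromatic): no H
  1 × N: no H
  Total hydrogens = 13.
Molecular formula: C11H13ClIN3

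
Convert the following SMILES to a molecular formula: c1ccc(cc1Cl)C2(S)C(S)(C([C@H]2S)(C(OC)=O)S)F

C12H12ClFO2S4

Heavy atoms from the SMILES: 12 C, 1 Cl, 1 F, 2 O, 4 S.
Implicit hydrogens by atom environment:
  4 × C (aromatic): 1 H each → 4
  4 × C: no H
  4 × S: 1 H each → 4
  2 × C (aromatic): no H
  2 × O: no H
  1 × C: 3 H
  1 × C: 1 H
  1 × Cl: no H
  1 × F: no H
  Total hydrogens = 12.
Molecular formula: C12H12ClFO2S4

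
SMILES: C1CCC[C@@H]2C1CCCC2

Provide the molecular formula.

Heavy atoms from the SMILES: 10 C.
Implicit hydrogens by atom environment:
  8 × C: 2 H each → 16
  2 × C: 1 H each → 2
  Total hydrogens = 18.
Molecular formula: C10H18

C10H18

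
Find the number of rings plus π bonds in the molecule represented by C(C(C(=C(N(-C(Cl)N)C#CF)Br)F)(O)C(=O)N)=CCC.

5

Molecular formula from the SMILES: C11H13BrClF2N3O2.
DoU = (2C + 2 + N − H − X)/2 = (2·11 + 2 + 3 − 13 − 4)/2 = 10/2 = 5.
(Structurally: 0 ring(s) + 5 π bond(s) = 5.)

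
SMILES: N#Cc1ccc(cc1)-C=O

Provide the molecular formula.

C8H5NO

Heavy atoms from the SMILES: 8 C, 1 N, 1 O.
Implicit hydrogens by atom environment:
  4 × C (aromatic): 1 H each → 4
  2 × C (aromatic): no H
  1 × C: 1 H
  1 × C: no H
  1 × N: no H
  1 × O: no H
  Total hydrogens = 5.
Molecular formula: C8H5NO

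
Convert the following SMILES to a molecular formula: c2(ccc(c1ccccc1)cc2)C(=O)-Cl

Heavy atoms from the SMILES: 13 C, 1 Cl, 1 O.
Implicit hydrogens by atom environment:
  9 × C (aromatic): 1 H each → 9
  3 × C (aromatic): no H
  1 × C: no H
  1 × Cl: no H
  1 × O: no H
  Total hydrogens = 9.
Molecular formula: C13H9ClO

C13H9ClO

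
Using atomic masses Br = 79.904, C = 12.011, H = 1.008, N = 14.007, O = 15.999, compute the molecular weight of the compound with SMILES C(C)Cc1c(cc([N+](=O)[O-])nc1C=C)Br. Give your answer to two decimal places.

271.11

Molecular formula: C10H11BrN2O2.
M = 1×79.904 + 10×12.011 + 11×1.008 + 2×14.007 + 2×15.999 = 271.11 g/mol.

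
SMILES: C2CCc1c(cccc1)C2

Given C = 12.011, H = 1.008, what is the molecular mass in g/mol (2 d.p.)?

Molecular formula: C10H12.
M = 10×12.011 + 12×1.008 = 132.21 g/mol.

132.21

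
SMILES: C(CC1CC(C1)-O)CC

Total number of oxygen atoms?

1

The symbol for oxygen appears 1 time in the SMILES.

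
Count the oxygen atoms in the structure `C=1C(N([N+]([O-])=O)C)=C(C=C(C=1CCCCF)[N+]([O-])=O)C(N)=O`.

The symbol for oxygen appears 5 times in the SMILES.

5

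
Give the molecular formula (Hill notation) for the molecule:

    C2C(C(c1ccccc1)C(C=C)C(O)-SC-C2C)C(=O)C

Heavy atoms from the SMILES: 18 C, 2 O, 1 S.
Implicit hydrogens by atom environment:
  6 × C: 1 H each → 6
  5 × C (aromatic): 1 H each → 5
  3 × C: 2 H each → 6
  2 × C: 3 H each → 6
  1 × C: no H
  1 × C (aromatic): no H
  1 × O: 1 H
  1 × O: no H
  1 × S: no H
  Total hydrogens = 24.
Molecular formula: C18H24O2S

C18H24O2S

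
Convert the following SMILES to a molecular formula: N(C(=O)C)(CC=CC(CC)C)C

C10H19NO

Heavy atoms from the SMILES: 10 C, 1 N, 1 O.
Implicit hydrogens by atom environment:
  4 × C: 3 H each → 12
  3 × C: 1 H each → 3
  2 × C: 2 H each → 4
  1 × C: no H
  1 × N: no H
  1 × O: no H
  Total hydrogens = 19.
Molecular formula: C10H19NO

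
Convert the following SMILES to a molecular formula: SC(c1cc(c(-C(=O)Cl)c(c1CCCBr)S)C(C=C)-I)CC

C16H19BrClIOS2

Heavy atoms from the SMILES: 1 Br, 16 C, 1 Cl, 1 I, 1 O, 2 S.
Implicit hydrogens by atom environment:
  5 × C: 2 H each → 10
  5 × C (aromatic): no H
  3 × C: 1 H each → 3
  2 × S: 1 H each → 2
  1 × Br: no H
  1 × C: 3 H
  1 × C (aromatic): 1 H
  1 × C: no H
  1 × Cl: no H
  1 × I: no H
  1 × O: no H
  Total hydrogens = 19.
Molecular formula: C16H19BrClIOS2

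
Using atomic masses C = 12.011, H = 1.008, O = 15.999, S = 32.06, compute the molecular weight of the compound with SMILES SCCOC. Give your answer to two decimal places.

92.16

Molecular formula: C3H8OS.
M = 3×12.011 + 8×1.008 + 1×15.999 + 1×32.06 = 92.16 g/mol.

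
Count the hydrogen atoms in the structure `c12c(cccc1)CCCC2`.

12

Hydrogens are implicit in SMILES; fill each atom to its normal valence:
  4 × C: 2 H each → 8
  4 × C (aromatic): 1 H each → 4
  2 × C (aromatic): no H
  Total hydrogens = 12.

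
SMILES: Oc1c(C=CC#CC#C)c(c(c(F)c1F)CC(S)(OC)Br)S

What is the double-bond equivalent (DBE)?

9

Molecular formula from the SMILES: C15H11BrF2O2S2.
DoU = (2C + 2 + N − H − X)/2 = (2·15 + 2 + 0 − 11 − 3)/2 = 18/2 = 9.
(Structurally: 1 ring(s) + 8 π bond(s) = 9.)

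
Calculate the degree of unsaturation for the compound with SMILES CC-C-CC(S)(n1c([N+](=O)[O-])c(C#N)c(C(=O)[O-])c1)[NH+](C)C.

Molecular formula from the SMILES: C13H18N4O4S.
DoU = (2C + 2 + N − H − X)/2 = (2·13 + 2 + 4 − 18 − 0)/2 = 14/2 = 7.
(Structurally: 1 ring(s) + 6 π bond(s) = 7.)

7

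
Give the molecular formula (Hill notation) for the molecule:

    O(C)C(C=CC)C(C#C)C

Heavy atoms from the SMILES: 9 C, 1 O.
Implicit hydrogens by atom environment:
  5 × C: 1 H each → 5
  3 × C: 3 H each → 9
  1 × C: no H
  1 × O: no H
  Total hydrogens = 14.
Molecular formula: C9H14O

C9H14O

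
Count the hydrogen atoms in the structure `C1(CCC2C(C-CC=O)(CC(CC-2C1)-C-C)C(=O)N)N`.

Hydrogens are implicit in SMILES; fill each atom to its normal valence:
  8 × C: 2 H each → 16
  5 × C: 1 H each → 5
  2 × C: no H
  2 × N: 2 H each → 4
  2 × O: no H
  1 × C: 3 H
  Total hydrogens = 28.

28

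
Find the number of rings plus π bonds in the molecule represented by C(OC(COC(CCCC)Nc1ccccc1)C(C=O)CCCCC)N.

Molecular formula from the SMILES: C21H36N2O3.
DoU = (2C + 2 + N − H − X)/2 = (2·21 + 2 + 2 − 36 − 0)/2 = 10/2 = 5.
(Structurally: 1 ring(s) + 4 π bond(s) = 5.)

5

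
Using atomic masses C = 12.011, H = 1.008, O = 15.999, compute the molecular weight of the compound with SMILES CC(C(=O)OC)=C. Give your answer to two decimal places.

100.12

Molecular formula: C5H8O2.
M = 5×12.011 + 8×1.008 + 2×15.999 = 100.12 g/mol.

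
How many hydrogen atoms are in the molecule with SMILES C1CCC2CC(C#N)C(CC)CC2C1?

21

Hydrogens are implicit in SMILES; fill each atom to its normal valence:
  7 × C: 2 H each → 14
  4 × C: 1 H each → 4
  1 × C: 3 H
  1 × C: no H
  1 × N: no H
  Total hydrogens = 21.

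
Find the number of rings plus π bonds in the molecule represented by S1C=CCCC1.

2

Molecular formula from the SMILES: C5H8S.
DoU = (2C + 2 + N − H − X)/2 = (2·5 + 2 + 0 − 8 − 0)/2 = 4/2 = 2.
(Structurally: 1 ring(s) + 1 π bond(s) = 2.)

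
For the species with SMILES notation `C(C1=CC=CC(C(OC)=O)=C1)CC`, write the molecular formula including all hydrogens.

C11H14O2

Heavy atoms from the SMILES: 11 C, 2 O.
Implicit hydrogens by atom environment:
  4 × C (aromatic): 1 H each → 4
  2 × C: 3 H each → 6
  2 × C: 2 H each → 4
  2 × C (aromatic): no H
  2 × O: no H
  1 × C: no H
  Total hydrogens = 14.
Molecular formula: C11H14O2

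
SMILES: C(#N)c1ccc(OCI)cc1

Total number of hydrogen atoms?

6

Hydrogens are implicit in SMILES; fill each atom to its normal valence:
  4 × C (aromatic): 1 H each → 4
  2 × C (aromatic): no H
  1 × C: 2 H
  1 × C: no H
  1 × I: no H
  1 × N: no H
  1 × O: no H
  Total hydrogens = 6.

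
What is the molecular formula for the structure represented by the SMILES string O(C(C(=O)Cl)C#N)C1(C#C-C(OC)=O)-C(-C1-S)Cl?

C10H7Cl2NO4S

Heavy atoms from the SMILES: 10 C, 2 Cl, 1 N, 4 O, 1 S.
Implicit hydrogens by atom environment:
  6 × C: no H
  4 × O: no H
  3 × C: 1 H each → 3
  2 × Cl: no H
  1 × C: 3 H
  1 × N: no H
  1 × S: 1 H
  Total hydrogens = 7.
Molecular formula: C10H7Cl2NO4S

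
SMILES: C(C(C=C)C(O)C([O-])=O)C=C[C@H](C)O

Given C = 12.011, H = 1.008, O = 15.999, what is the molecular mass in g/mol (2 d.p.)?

199.23

Molecular formula: C10H15O4-.
M = 10×12.011 + 15×1.008 + 4×15.999 = 199.23 g/mol.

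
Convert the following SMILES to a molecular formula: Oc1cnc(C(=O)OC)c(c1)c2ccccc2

C13H11NO3

Heavy atoms from the SMILES: 13 C, 1 N, 3 O.
Implicit hydrogens by atom environment:
  7 × C (aromatic): 1 H each → 7
  4 × C (aromatic): no H
  2 × O: no H
  1 × C: 3 H
  1 × C: no H
  1 × N (aromatic): no H
  1 × O: 1 H
  Total hydrogens = 11.
Molecular formula: C13H11NO3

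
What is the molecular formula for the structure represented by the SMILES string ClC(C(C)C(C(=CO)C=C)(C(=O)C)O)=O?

Heavy atoms from the SMILES: 10 C, 1 Cl, 4 O.
Implicit hydrogens by atom environment:
  4 × C: no H
  3 × C: 1 H each → 3
  2 × C: 3 H each → 6
  2 × O: 1 H each → 2
  2 × O: no H
  1 × C: 2 H
  1 × Cl: no H
  Total hydrogens = 13.
Molecular formula: C10H13ClO4

C10H13ClO4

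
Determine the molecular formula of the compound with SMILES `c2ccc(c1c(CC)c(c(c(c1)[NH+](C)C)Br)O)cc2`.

C16H19BrNO+

Heavy atoms from the SMILES: 1 Br, 16 C, 1 N, 1 O.
Implicit hydrogens by atom environment:
  6 × C (aromatic): 1 H each → 6
  6 × C (aromatic): no H
  3 × C: 3 H each → 9
  1 × Br: no H
  1 × C: 2 H
  1 × N (charge +1): 1 H
  1 × O: 1 H
  Total hydrogens = 19.
Net charge +1.
Molecular formula: C16H19BrNO+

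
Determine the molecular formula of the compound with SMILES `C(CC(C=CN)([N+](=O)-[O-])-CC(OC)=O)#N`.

C8H11N3O4

Heavy atoms from the SMILES: 8 C, 3 N, 4 O.
Implicit hydrogens by atom environment:
  3 × C: no H
  3 × O: no H
  2 × C: 2 H each → 4
  2 × C: 1 H each → 2
  1 × C: 3 H
  1 × N: 2 H
  1 × N: no H
  1 × N (charge +1): no H
  1 × O (charge -1): no H
  Total hydrogens = 11.
Molecular formula: C8H11N3O4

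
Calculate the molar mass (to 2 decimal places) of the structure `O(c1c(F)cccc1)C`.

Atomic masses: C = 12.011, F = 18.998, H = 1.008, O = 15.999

Molecular formula: C7H7FO.
M = 7×12.011 + 1×18.998 + 7×1.008 + 1×15.999 = 126.13 g/mol.

126.13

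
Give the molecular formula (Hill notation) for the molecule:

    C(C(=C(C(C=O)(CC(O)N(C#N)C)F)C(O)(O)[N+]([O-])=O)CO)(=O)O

C11H14FN3O9

Heavy atoms from the SMILES: 11 C, 1 F, 3 N, 9 O.
Implicit hydrogens by atom environment:
  6 × C: no H
  5 × O: 1 H each → 5
  3 × O: no H
  2 × C: 2 H each → 4
  2 × C: 1 H each → 2
  2 × N: no H
  1 × C: 3 H
  1 × F: no H
  1 × N (charge +1): no H
  1 × O (charge -1): no H
  Total hydrogens = 14.
Molecular formula: C11H14FN3O9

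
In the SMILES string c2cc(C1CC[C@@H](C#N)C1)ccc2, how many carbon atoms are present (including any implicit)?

12

The symbol for carbon appears 12 times in the SMILES. Lowercase c denotes aromatic carbon and counts toward C.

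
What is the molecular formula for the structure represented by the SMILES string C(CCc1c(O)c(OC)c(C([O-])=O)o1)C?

Heavy atoms from the SMILES: 10 C, 5 O.
Implicit hydrogens by atom environment:
  4 × C (aromatic): no H
  3 × C: 2 H each → 6
  2 × C: 3 H each → 6
  2 × O: no H
  1 × C: no H
  1 × O: 1 H
  1 × O (aromatic): no H
  1 × O (charge -1): no H
  Total hydrogens = 13.
Net charge -1.
Molecular formula: C10H13O5-

C10H13O5-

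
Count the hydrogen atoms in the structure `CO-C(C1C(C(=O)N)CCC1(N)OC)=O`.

Hydrogens are implicit in SMILES; fill each atom to its normal valence:
  4 × O: no H
  3 × C: no H
  2 × C: 3 H each → 6
  2 × C: 2 H each → 4
  2 × C: 1 H each → 2
  2 × N: 2 H each → 4
  Total hydrogens = 16.

16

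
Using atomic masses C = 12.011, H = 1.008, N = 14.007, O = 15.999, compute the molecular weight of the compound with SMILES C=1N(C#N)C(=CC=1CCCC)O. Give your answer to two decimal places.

164.21

Molecular formula: C9H12N2O.
M = 9×12.011 + 12×1.008 + 2×14.007 + 1×15.999 = 164.21 g/mol.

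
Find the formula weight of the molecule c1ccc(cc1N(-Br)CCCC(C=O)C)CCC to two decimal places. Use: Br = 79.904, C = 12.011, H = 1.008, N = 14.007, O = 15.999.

Molecular formula: C15H22BrNO.
M = 1×79.904 + 15×12.011 + 22×1.008 + 1×14.007 + 1×15.999 = 312.25 g/mol.

312.25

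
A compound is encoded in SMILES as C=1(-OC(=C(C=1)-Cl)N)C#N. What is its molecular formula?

C5H3ClN2O

Heavy atoms from the SMILES: 5 C, 1 Cl, 2 N, 1 O.
Implicit hydrogens by atom environment:
  3 × C (aromatic): no H
  1 × C (aromatic): 1 H
  1 × C: no H
  1 × Cl: no H
  1 × N: 2 H
  1 × N: no H
  1 × O (aromatic): no H
  Total hydrogens = 3.
Molecular formula: C5H3ClN2O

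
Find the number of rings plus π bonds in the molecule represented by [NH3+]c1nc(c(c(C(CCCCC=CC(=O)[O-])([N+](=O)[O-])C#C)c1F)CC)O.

9

Molecular formula from the SMILES: C17H20FN3O5.
DoU = (2C + 2 + N − H − X)/2 = (2·17 + 2 + 3 − 20 − 1)/2 = 18/2 = 9.
(Structurally: 1 ring(s) + 8 π bond(s) = 9.)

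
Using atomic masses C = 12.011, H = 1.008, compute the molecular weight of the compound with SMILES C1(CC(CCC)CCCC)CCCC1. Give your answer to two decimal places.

Molecular formula: C14H28.
M = 14×12.011 + 28×1.008 = 196.38 g/mol.

196.38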